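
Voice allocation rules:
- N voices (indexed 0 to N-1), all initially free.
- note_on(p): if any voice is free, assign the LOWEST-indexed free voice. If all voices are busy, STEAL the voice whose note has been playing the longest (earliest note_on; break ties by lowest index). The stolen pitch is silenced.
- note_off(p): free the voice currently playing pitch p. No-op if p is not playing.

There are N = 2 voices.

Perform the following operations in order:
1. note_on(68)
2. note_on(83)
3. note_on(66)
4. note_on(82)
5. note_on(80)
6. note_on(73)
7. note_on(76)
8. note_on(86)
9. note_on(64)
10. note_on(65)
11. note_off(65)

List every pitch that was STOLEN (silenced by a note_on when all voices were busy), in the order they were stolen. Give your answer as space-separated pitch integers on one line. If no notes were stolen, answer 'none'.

Answer: 68 83 66 82 80 73 76 86

Derivation:
Op 1: note_on(68): voice 0 is free -> assigned | voices=[68 -]
Op 2: note_on(83): voice 1 is free -> assigned | voices=[68 83]
Op 3: note_on(66): all voices busy, STEAL voice 0 (pitch 68, oldest) -> assign | voices=[66 83]
Op 4: note_on(82): all voices busy, STEAL voice 1 (pitch 83, oldest) -> assign | voices=[66 82]
Op 5: note_on(80): all voices busy, STEAL voice 0 (pitch 66, oldest) -> assign | voices=[80 82]
Op 6: note_on(73): all voices busy, STEAL voice 1 (pitch 82, oldest) -> assign | voices=[80 73]
Op 7: note_on(76): all voices busy, STEAL voice 0 (pitch 80, oldest) -> assign | voices=[76 73]
Op 8: note_on(86): all voices busy, STEAL voice 1 (pitch 73, oldest) -> assign | voices=[76 86]
Op 9: note_on(64): all voices busy, STEAL voice 0 (pitch 76, oldest) -> assign | voices=[64 86]
Op 10: note_on(65): all voices busy, STEAL voice 1 (pitch 86, oldest) -> assign | voices=[64 65]
Op 11: note_off(65): free voice 1 | voices=[64 -]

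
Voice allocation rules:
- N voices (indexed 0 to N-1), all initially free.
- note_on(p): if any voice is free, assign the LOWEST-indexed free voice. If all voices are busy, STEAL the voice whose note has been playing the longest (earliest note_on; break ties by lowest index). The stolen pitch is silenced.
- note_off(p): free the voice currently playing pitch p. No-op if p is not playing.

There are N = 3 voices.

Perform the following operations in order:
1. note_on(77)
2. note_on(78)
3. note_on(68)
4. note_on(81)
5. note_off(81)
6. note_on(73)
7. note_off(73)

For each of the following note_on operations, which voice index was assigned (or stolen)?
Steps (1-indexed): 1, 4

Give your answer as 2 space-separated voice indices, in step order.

Op 1: note_on(77): voice 0 is free -> assigned | voices=[77 - -]
Op 2: note_on(78): voice 1 is free -> assigned | voices=[77 78 -]
Op 3: note_on(68): voice 2 is free -> assigned | voices=[77 78 68]
Op 4: note_on(81): all voices busy, STEAL voice 0 (pitch 77, oldest) -> assign | voices=[81 78 68]
Op 5: note_off(81): free voice 0 | voices=[- 78 68]
Op 6: note_on(73): voice 0 is free -> assigned | voices=[73 78 68]
Op 7: note_off(73): free voice 0 | voices=[- 78 68]

Answer: 0 0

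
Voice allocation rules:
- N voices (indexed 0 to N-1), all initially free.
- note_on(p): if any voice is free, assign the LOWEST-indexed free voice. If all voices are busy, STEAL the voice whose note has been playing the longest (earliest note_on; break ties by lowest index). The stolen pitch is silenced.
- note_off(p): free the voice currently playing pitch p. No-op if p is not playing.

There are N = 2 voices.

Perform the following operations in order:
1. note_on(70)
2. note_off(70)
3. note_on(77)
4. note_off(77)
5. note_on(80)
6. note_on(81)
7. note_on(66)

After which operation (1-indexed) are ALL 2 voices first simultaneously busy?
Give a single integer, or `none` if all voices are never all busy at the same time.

Op 1: note_on(70): voice 0 is free -> assigned | voices=[70 -]
Op 2: note_off(70): free voice 0 | voices=[- -]
Op 3: note_on(77): voice 0 is free -> assigned | voices=[77 -]
Op 4: note_off(77): free voice 0 | voices=[- -]
Op 5: note_on(80): voice 0 is free -> assigned | voices=[80 -]
Op 6: note_on(81): voice 1 is free -> assigned | voices=[80 81]
Op 7: note_on(66): all voices busy, STEAL voice 0 (pitch 80, oldest) -> assign | voices=[66 81]

Answer: 6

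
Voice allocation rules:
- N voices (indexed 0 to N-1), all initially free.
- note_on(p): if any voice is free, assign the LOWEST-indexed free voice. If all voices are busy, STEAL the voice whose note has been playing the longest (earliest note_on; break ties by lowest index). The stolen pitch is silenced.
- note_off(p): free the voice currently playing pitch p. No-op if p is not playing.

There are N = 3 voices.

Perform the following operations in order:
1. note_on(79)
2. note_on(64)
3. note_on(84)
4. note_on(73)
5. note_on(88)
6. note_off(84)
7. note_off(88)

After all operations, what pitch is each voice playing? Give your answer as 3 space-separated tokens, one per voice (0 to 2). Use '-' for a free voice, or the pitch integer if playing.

Answer: 73 - -

Derivation:
Op 1: note_on(79): voice 0 is free -> assigned | voices=[79 - -]
Op 2: note_on(64): voice 1 is free -> assigned | voices=[79 64 -]
Op 3: note_on(84): voice 2 is free -> assigned | voices=[79 64 84]
Op 4: note_on(73): all voices busy, STEAL voice 0 (pitch 79, oldest) -> assign | voices=[73 64 84]
Op 5: note_on(88): all voices busy, STEAL voice 1 (pitch 64, oldest) -> assign | voices=[73 88 84]
Op 6: note_off(84): free voice 2 | voices=[73 88 -]
Op 7: note_off(88): free voice 1 | voices=[73 - -]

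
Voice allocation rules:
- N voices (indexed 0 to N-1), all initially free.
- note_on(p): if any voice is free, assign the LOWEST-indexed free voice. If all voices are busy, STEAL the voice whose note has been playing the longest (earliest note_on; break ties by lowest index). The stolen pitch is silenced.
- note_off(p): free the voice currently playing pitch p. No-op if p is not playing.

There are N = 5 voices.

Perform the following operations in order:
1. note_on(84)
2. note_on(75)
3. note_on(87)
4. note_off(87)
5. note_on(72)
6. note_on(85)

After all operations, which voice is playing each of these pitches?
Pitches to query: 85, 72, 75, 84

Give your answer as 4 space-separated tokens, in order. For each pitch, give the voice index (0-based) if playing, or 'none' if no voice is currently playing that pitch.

Op 1: note_on(84): voice 0 is free -> assigned | voices=[84 - - - -]
Op 2: note_on(75): voice 1 is free -> assigned | voices=[84 75 - - -]
Op 3: note_on(87): voice 2 is free -> assigned | voices=[84 75 87 - -]
Op 4: note_off(87): free voice 2 | voices=[84 75 - - -]
Op 5: note_on(72): voice 2 is free -> assigned | voices=[84 75 72 - -]
Op 6: note_on(85): voice 3 is free -> assigned | voices=[84 75 72 85 -]

Answer: 3 2 1 0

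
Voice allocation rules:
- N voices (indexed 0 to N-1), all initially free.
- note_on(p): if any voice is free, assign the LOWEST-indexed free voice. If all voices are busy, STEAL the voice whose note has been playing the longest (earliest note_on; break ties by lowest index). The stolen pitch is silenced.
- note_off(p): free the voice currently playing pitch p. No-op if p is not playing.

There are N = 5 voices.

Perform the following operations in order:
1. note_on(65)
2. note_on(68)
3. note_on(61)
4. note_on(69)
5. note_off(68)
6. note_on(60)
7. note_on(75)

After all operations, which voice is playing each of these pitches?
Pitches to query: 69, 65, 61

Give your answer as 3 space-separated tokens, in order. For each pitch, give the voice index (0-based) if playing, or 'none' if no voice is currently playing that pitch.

Answer: 3 0 2

Derivation:
Op 1: note_on(65): voice 0 is free -> assigned | voices=[65 - - - -]
Op 2: note_on(68): voice 1 is free -> assigned | voices=[65 68 - - -]
Op 3: note_on(61): voice 2 is free -> assigned | voices=[65 68 61 - -]
Op 4: note_on(69): voice 3 is free -> assigned | voices=[65 68 61 69 -]
Op 5: note_off(68): free voice 1 | voices=[65 - 61 69 -]
Op 6: note_on(60): voice 1 is free -> assigned | voices=[65 60 61 69 -]
Op 7: note_on(75): voice 4 is free -> assigned | voices=[65 60 61 69 75]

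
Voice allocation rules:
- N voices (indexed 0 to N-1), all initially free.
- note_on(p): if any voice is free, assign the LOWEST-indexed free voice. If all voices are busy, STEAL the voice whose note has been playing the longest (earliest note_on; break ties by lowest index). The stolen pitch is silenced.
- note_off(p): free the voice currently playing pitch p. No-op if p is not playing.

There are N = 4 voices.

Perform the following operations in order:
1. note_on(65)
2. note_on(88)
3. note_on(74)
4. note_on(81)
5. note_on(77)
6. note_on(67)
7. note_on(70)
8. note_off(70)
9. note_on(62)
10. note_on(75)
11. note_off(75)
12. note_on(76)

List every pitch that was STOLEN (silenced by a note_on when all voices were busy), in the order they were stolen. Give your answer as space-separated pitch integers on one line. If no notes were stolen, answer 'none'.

Answer: 65 88 74 81

Derivation:
Op 1: note_on(65): voice 0 is free -> assigned | voices=[65 - - -]
Op 2: note_on(88): voice 1 is free -> assigned | voices=[65 88 - -]
Op 3: note_on(74): voice 2 is free -> assigned | voices=[65 88 74 -]
Op 4: note_on(81): voice 3 is free -> assigned | voices=[65 88 74 81]
Op 5: note_on(77): all voices busy, STEAL voice 0 (pitch 65, oldest) -> assign | voices=[77 88 74 81]
Op 6: note_on(67): all voices busy, STEAL voice 1 (pitch 88, oldest) -> assign | voices=[77 67 74 81]
Op 7: note_on(70): all voices busy, STEAL voice 2 (pitch 74, oldest) -> assign | voices=[77 67 70 81]
Op 8: note_off(70): free voice 2 | voices=[77 67 - 81]
Op 9: note_on(62): voice 2 is free -> assigned | voices=[77 67 62 81]
Op 10: note_on(75): all voices busy, STEAL voice 3 (pitch 81, oldest) -> assign | voices=[77 67 62 75]
Op 11: note_off(75): free voice 3 | voices=[77 67 62 -]
Op 12: note_on(76): voice 3 is free -> assigned | voices=[77 67 62 76]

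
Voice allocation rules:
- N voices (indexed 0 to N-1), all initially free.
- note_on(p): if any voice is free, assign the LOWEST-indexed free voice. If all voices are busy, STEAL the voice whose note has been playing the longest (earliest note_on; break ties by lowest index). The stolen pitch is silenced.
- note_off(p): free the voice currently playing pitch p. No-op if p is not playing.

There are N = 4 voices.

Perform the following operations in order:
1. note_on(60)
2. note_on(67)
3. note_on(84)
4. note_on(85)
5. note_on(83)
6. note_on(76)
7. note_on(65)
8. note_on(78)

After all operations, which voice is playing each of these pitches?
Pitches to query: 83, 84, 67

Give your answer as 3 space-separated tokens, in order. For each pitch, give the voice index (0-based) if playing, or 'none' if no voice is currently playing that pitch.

Answer: 0 none none

Derivation:
Op 1: note_on(60): voice 0 is free -> assigned | voices=[60 - - -]
Op 2: note_on(67): voice 1 is free -> assigned | voices=[60 67 - -]
Op 3: note_on(84): voice 2 is free -> assigned | voices=[60 67 84 -]
Op 4: note_on(85): voice 3 is free -> assigned | voices=[60 67 84 85]
Op 5: note_on(83): all voices busy, STEAL voice 0 (pitch 60, oldest) -> assign | voices=[83 67 84 85]
Op 6: note_on(76): all voices busy, STEAL voice 1 (pitch 67, oldest) -> assign | voices=[83 76 84 85]
Op 7: note_on(65): all voices busy, STEAL voice 2 (pitch 84, oldest) -> assign | voices=[83 76 65 85]
Op 8: note_on(78): all voices busy, STEAL voice 3 (pitch 85, oldest) -> assign | voices=[83 76 65 78]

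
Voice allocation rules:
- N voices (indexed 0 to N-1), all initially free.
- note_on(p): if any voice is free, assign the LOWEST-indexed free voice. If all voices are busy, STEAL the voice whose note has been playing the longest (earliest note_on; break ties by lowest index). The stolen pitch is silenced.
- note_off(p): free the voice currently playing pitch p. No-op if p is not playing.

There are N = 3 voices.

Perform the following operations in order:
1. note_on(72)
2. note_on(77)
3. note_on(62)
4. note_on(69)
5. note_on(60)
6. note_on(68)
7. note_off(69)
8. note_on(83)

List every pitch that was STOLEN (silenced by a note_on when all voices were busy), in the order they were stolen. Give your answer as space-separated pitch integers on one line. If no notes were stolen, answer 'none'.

Answer: 72 77 62

Derivation:
Op 1: note_on(72): voice 0 is free -> assigned | voices=[72 - -]
Op 2: note_on(77): voice 1 is free -> assigned | voices=[72 77 -]
Op 3: note_on(62): voice 2 is free -> assigned | voices=[72 77 62]
Op 4: note_on(69): all voices busy, STEAL voice 0 (pitch 72, oldest) -> assign | voices=[69 77 62]
Op 5: note_on(60): all voices busy, STEAL voice 1 (pitch 77, oldest) -> assign | voices=[69 60 62]
Op 6: note_on(68): all voices busy, STEAL voice 2 (pitch 62, oldest) -> assign | voices=[69 60 68]
Op 7: note_off(69): free voice 0 | voices=[- 60 68]
Op 8: note_on(83): voice 0 is free -> assigned | voices=[83 60 68]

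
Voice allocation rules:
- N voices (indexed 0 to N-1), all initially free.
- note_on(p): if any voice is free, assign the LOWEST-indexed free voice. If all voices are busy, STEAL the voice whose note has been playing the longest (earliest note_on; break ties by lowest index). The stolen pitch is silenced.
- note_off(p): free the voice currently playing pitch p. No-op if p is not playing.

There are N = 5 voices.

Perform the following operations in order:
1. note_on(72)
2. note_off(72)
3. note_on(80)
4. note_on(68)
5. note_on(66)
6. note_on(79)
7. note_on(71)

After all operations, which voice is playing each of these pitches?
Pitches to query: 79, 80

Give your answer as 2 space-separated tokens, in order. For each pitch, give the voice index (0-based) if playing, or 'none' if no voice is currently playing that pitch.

Op 1: note_on(72): voice 0 is free -> assigned | voices=[72 - - - -]
Op 2: note_off(72): free voice 0 | voices=[- - - - -]
Op 3: note_on(80): voice 0 is free -> assigned | voices=[80 - - - -]
Op 4: note_on(68): voice 1 is free -> assigned | voices=[80 68 - - -]
Op 5: note_on(66): voice 2 is free -> assigned | voices=[80 68 66 - -]
Op 6: note_on(79): voice 3 is free -> assigned | voices=[80 68 66 79 -]
Op 7: note_on(71): voice 4 is free -> assigned | voices=[80 68 66 79 71]

Answer: 3 0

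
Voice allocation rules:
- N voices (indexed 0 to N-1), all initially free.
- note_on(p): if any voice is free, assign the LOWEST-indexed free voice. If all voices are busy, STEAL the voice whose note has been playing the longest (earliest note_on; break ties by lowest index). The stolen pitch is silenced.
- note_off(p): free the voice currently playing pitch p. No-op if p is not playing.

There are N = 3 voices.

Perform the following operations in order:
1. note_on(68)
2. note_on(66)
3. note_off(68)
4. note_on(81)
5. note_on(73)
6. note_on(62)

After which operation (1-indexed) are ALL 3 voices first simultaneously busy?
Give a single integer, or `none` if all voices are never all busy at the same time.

Op 1: note_on(68): voice 0 is free -> assigned | voices=[68 - -]
Op 2: note_on(66): voice 1 is free -> assigned | voices=[68 66 -]
Op 3: note_off(68): free voice 0 | voices=[- 66 -]
Op 4: note_on(81): voice 0 is free -> assigned | voices=[81 66 -]
Op 5: note_on(73): voice 2 is free -> assigned | voices=[81 66 73]
Op 6: note_on(62): all voices busy, STEAL voice 1 (pitch 66, oldest) -> assign | voices=[81 62 73]

Answer: 5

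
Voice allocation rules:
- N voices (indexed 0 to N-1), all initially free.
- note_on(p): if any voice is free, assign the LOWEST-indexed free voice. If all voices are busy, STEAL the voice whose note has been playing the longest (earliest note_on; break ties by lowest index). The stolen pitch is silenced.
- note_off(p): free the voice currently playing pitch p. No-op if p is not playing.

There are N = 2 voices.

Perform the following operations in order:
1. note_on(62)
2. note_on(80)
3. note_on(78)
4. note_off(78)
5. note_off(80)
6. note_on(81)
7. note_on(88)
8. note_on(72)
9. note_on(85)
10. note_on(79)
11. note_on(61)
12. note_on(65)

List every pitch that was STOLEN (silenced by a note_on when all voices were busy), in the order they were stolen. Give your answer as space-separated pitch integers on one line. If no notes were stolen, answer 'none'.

Op 1: note_on(62): voice 0 is free -> assigned | voices=[62 -]
Op 2: note_on(80): voice 1 is free -> assigned | voices=[62 80]
Op 3: note_on(78): all voices busy, STEAL voice 0 (pitch 62, oldest) -> assign | voices=[78 80]
Op 4: note_off(78): free voice 0 | voices=[- 80]
Op 5: note_off(80): free voice 1 | voices=[- -]
Op 6: note_on(81): voice 0 is free -> assigned | voices=[81 -]
Op 7: note_on(88): voice 1 is free -> assigned | voices=[81 88]
Op 8: note_on(72): all voices busy, STEAL voice 0 (pitch 81, oldest) -> assign | voices=[72 88]
Op 9: note_on(85): all voices busy, STEAL voice 1 (pitch 88, oldest) -> assign | voices=[72 85]
Op 10: note_on(79): all voices busy, STEAL voice 0 (pitch 72, oldest) -> assign | voices=[79 85]
Op 11: note_on(61): all voices busy, STEAL voice 1 (pitch 85, oldest) -> assign | voices=[79 61]
Op 12: note_on(65): all voices busy, STEAL voice 0 (pitch 79, oldest) -> assign | voices=[65 61]

Answer: 62 81 88 72 85 79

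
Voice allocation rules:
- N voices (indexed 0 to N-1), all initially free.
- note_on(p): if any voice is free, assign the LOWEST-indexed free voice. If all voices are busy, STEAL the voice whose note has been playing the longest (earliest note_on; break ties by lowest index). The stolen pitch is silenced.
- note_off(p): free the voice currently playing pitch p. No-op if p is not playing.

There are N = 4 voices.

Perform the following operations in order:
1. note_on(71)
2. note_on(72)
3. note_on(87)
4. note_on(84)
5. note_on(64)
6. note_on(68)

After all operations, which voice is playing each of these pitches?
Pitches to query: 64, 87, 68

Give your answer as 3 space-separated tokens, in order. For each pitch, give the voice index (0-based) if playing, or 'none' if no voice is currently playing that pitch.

Op 1: note_on(71): voice 0 is free -> assigned | voices=[71 - - -]
Op 2: note_on(72): voice 1 is free -> assigned | voices=[71 72 - -]
Op 3: note_on(87): voice 2 is free -> assigned | voices=[71 72 87 -]
Op 4: note_on(84): voice 3 is free -> assigned | voices=[71 72 87 84]
Op 5: note_on(64): all voices busy, STEAL voice 0 (pitch 71, oldest) -> assign | voices=[64 72 87 84]
Op 6: note_on(68): all voices busy, STEAL voice 1 (pitch 72, oldest) -> assign | voices=[64 68 87 84]

Answer: 0 2 1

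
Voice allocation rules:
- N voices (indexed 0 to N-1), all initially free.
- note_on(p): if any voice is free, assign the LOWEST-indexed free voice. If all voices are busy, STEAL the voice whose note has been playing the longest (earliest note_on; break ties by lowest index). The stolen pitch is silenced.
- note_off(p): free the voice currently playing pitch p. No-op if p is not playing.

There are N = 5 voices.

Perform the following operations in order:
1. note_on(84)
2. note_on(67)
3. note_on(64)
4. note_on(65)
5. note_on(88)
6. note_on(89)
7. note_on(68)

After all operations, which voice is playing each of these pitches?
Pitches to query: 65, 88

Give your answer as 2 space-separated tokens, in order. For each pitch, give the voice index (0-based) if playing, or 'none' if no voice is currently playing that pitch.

Op 1: note_on(84): voice 0 is free -> assigned | voices=[84 - - - -]
Op 2: note_on(67): voice 1 is free -> assigned | voices=[84 67 - - -]
Op 3: note_on(64): voice 2 is free -> assigned | voices=[84 67 64 - -]
Op 4: note_on(65): voice 3 is free -> assigned | voices=[84 67 64 65 -]
Op 5: note_on(88): voice 4 is free -> assigned | voices=[84 67 64 65 88]
Op 6: note_on(89): all voices busy, STEAL voice 0 (pitch 84, oldest) -> assign | voices=[89 67 64 65 88]
Op 7: note_on(68): all voices busy, STEAL voice 1 (pitch 67, oldest) -> assign | voices=[89 68 64 65 88]

Answer: 3 4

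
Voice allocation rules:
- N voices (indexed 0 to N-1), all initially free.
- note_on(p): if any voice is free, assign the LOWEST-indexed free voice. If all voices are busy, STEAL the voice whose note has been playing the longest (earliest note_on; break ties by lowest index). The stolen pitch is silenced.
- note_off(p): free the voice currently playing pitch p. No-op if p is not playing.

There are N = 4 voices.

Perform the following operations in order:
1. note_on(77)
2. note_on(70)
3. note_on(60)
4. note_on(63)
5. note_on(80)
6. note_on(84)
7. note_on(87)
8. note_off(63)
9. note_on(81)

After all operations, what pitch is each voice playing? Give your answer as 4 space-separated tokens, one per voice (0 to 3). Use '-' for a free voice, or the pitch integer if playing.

Op 1: note_on(77): voice 0 is free -> assigned | voices=[77 - - -]
Op 2: note_on(70): voice 1 is free -> assigned | voices=[77 70 - -]
Op 3: note_on(60): voice 2 is free -> assigned | voices=[77 70 60 -]
Op 4: note_on(63): voice 3 is free -> assigned | voices=[77 70 60 63]
Op 5: note_on(80): all voices busy, STEAL voice 0 (pitch 77, oldest) -> assign | voices=[80 70 60 63]
Op 6: note_on(84): all voices busy, STEAL voice 1 (pitch 70, oldest) -> assign | voices=[80 84 60 63]
Op 7: note_on(87): all voices busy, STEAL voice 2 (pitch 60, oldest) -> assign | voices=[80 84 87 63]
Op 8: note_off(63): free voice 3 | voices=[80 84 87 -]
Op 9: note_on(81): voice 3 is free -> assigned | voices=[80 84 87 81]

Answer: 80 84 87 81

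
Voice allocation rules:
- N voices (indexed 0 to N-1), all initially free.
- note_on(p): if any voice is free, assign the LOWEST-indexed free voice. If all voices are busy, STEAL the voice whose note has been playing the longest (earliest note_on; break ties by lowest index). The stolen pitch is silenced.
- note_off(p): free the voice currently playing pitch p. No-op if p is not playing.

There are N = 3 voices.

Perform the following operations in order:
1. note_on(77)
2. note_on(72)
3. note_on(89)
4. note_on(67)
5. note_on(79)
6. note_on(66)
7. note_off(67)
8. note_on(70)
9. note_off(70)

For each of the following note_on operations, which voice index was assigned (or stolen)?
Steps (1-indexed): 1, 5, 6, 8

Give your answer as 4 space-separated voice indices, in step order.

Answer: 0 1 2 0

Derivation:
Op 1: note_on(77): voice 0 is free -> assigned | voices=[77 - -]
Op 2: note_on(72): voice 1 is free -> assigned | voices=[77 72 -]
Op 3: note_on(89): voice 2 is free -> assigned | voices=[77 72 89]
Op 4: note_on(67): all voices busy, STEAL voice 0 (pitch 77, oldest) -> assign | voices=[67 72 89]
Op 5: note_on(79): all voices busy, STEAL voice 1 (pitch 72, oldest) -> assign | voices=[67 79 89]
Op 6: note_on(66): all voices busy, STEAL voice 2 (pitch 89, oldest) -> assign | voices=[67 79 66]
Op 7: note_off(67): free voice 0 | voices=[- 79 66]
Op 8: note_on(70): voice 0 is free -> assigned | voices=[70 79 66]
Op 9: note_off(70): free voice 0 | voices=[- 79 66]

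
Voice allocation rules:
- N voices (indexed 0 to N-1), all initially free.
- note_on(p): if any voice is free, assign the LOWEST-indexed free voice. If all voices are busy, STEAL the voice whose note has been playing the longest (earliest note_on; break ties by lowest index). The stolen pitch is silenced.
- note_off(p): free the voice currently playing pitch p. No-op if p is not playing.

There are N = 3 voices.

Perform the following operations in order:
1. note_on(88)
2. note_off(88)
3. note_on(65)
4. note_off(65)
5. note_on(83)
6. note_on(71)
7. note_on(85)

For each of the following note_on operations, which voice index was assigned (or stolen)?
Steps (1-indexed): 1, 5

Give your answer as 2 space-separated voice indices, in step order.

Answer: 0 0

Derivation:
Op 1: note_on(88): voice 0 is free -> assigned | voices=[88 - -]
Op 2: note_off(88): free voice 0 | voices=[- - -]
Op 3: note_on(65): voice 0 is free -> assigned | voices=[65 - -]
Op 4: note_off(65): free voice 0 | voices=[- - -]
Op 5: note_on(83): voice 0 is free -> assigned | voices=[83 - -]
Op 6: note_on(71): voice 1 is free -> assigned | voices=[83 71 -]
Op 7: note_on(85): voice 2 is free -> assigned | voices=[83 71 85]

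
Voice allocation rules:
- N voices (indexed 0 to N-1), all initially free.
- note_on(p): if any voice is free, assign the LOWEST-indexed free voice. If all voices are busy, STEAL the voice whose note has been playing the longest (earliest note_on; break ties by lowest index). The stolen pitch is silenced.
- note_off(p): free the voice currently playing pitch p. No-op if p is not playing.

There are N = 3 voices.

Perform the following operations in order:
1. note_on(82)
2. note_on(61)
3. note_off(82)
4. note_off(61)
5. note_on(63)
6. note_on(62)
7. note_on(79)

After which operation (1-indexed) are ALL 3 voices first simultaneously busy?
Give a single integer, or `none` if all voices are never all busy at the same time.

Answer: 7

Derivation:
Op 1: note_on(82): voice 0 is free -> assigned | voices=[82 - -]
Op 2: note_on(61): voice 1 is free -> assigned | voices=[82 61 -]
Op 3: note_off(82): free voice 0 | voices=[- 61 -]
Op 4: note_off(61): free voice 1 | voices=[- - -]
Op 5: note_on(63): voice 0 is free -> assigned | voices=[63 - -]
Op 6: note_on(62): voice 1 is free -> assigned | voices=[63 62 -]
Op 7: note_on(79): voice 2 is free -> assigned | voices=[63 62 79]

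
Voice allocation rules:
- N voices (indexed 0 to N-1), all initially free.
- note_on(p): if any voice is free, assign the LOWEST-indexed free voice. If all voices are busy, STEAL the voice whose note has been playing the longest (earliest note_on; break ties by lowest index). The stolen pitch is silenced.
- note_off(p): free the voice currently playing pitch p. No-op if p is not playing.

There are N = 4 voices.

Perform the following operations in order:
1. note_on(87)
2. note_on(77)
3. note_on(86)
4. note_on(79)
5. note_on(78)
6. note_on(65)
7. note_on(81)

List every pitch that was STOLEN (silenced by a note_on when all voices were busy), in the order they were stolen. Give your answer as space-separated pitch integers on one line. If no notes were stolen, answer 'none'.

Answer: 87 77 86

Derivation:
Op 1: note_on(87): voice 0 is free -> assigned | voices=[87 - - -]
Op 2: note_on(77): voice 1 is free -> assigned | voices=[87 77 - -]
Op 3: note_on(86): voice 2 is free -> assigned | voices=[87 77 86 -]
Op 4: note_on(79): voice 3 is free -> assigned | voices=[87 77 86 79]
Op 5: note_on(78): all voices busy, STEAL voice 0 (pitch 87, oldest) -> assign | voices=[78 77 86 79]
Op 6: note_on(65): all voices busy, STEAL voice 1 (pitch 77, oldest) -> assign | voices=[78 65 86 79]
Op 7: note_on(81): all voices busy, STEAL voice 2 (pitch 86, oldest) -> assign | voices=[78 65 81 79]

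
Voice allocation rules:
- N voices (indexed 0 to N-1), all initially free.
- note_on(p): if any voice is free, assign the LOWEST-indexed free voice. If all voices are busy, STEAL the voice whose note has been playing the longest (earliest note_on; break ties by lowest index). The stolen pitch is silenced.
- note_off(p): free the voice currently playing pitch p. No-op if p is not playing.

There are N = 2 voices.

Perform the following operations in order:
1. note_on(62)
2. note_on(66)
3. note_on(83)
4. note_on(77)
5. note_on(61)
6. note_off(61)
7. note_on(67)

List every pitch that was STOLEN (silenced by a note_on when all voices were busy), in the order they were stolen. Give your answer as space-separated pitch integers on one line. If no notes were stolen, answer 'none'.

Answer: 62 66 83

Derivation:
Op 1: note_on(62): voice 0 is free -> assigned | voices=[62 -]
Op 2: note_on(66): voice 1 is free -> assigned | voices=[62 66]
Op 3: note_on(83): all voices busy, STEAL voice 0 (pitch 62, oldest) -> assign | voices=[83 66]
Op 4: note_on(77): all voices busy, STEAL voice 1 (pitch 66, oldest) -> assign | voices=[83 77]
Op 5: note_on(61): all voices busy, STEAL voice 0 (pitch 83, oldest) -> assign | voices=[61 77]
Op 6: note_off(61): free voice 0 | voices=[- 77]
Op 7: note_on(67): voice 0 is free -> assigned | voices=[67 77]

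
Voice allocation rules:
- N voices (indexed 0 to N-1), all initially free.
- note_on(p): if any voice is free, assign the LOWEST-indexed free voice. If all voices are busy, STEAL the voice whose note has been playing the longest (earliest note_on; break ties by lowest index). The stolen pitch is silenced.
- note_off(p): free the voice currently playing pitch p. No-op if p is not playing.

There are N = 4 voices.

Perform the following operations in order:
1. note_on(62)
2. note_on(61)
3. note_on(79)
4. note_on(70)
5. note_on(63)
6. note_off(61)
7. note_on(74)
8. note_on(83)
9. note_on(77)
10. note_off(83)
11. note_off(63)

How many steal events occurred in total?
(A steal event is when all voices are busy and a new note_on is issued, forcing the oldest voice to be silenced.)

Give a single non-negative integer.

Op 1: note_on(62): voice 0 is free -> assigned | voices=[62 - - -]
Op 2: note_on(61): voice 1 is free -> assigned | voices=[62 61 - -]
Op 3: note_on(79): voice 2 is free -> assigned | voices=[62 61 79 -]
Op 4: note_on(70): voice 3 is free -> assigned | voices=[62 61 79 70]
Op 5: note_on(63): all voices busy, STEAL voice 0 (pitch 62, oldest) -> assign | voices=[63 61 79 70]
Op 6: note_off(61): free voice 1 | voices=[63 - 79 70]
Op 7: note_on(74): voice 1 is free -> assigned | voices=[63 74 79 70]
Op 8: note_on(83): all voices busy, STEAL voice 2 (pitch 79, oldest) -> assign | voices=[63 74 83 70]
Op 9: note_on(77): all voices busy, STEAL voice 3 (pitch 70, oldest) -> assign | voices=[63 74 83 77]
Op 10: note_off(83): free voice 2 | voices=[63 74 - 77]
Op 11: note_off(63): free voice 0 | voices=[- 74 - 77]

Answer: 3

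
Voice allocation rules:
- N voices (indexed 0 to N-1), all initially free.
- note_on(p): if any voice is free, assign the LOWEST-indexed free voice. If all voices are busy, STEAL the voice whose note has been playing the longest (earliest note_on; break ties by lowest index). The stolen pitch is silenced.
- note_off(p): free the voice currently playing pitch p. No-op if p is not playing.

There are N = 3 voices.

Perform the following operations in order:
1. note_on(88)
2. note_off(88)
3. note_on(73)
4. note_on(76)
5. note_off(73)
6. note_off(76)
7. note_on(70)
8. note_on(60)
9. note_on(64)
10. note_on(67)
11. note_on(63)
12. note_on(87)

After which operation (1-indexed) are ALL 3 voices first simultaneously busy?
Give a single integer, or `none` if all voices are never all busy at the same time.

Answer: 9

Derivation:
Op 1: note_on(88): voice 0 is free -> assigned | voices=[88 - -]
Op 2: note_off(88): free voice 0 | voices=[- - -]
Op 3: note_on(73): voice 0 is free -> assigned | voices=[73 - -]
Op 4: note_on(76): voice 1 is free -> assigned | voices=[73 76 -]
Op 5: note_off(73): free voice 0 | voices=[- 76 -]
Op 6: note_off(76): free voice 1 | voices=[- - -]
Op 7: note_on(70): voice 0 is free -> assigned | voices=[70 - -]
Op 8: note_on(60): voice 1 is free -> assigned | voices=[70 60 -]
Op 9: note_on(64): voice 2 is free -> assigned | voices=[70 60 64]
Op 10: note_on(67): all voices busy, STEAL voice 0 (pitch 70, oldest) -> assign | voices=[67 60 64]
Op 11: note_on(63): all voices busy, STEAL voice 1 (pitch 60, oldest) -> assign | voices=[67 63 64]
Op 12: note_on(87): all voices busy, STEAL voice 2 (pitch 64, oldest) -> assign | voices=[67 63 87]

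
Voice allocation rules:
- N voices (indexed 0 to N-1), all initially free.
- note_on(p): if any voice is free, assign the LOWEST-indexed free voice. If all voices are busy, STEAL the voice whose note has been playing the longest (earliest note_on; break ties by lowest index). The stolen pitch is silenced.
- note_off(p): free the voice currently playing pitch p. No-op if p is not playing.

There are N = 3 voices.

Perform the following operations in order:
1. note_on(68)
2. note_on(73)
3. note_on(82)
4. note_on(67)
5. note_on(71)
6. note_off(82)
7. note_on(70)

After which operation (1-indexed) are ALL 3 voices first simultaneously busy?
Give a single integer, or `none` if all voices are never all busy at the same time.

Answer: 3

Derivation:
Op 1: note_on(68): voice 0 is free -> assigned | voices=[68 - -]
Op 2: note_on(73): voice 1 is free -> assigned | voices=[68 73 -]
Op 3: note_on(82): voice 2 is free -> assigned | voices=[68 73 82]
Op 4: note_on(67): all voices busy, STEAL voice 0 (pitch 68, oldest) -> assign | voices=[67 73 82]
Op 5: note_on(71): all voices busy, STEAL voice 1 (pitch 73, oldest) -> assign | voices=[67 71 82]
Op 6: note_off(82): free voice 2 | voices=[67 71 -]
Op 7: note_on(70): voice 2 is free -> assigned | voices=[67 71 70]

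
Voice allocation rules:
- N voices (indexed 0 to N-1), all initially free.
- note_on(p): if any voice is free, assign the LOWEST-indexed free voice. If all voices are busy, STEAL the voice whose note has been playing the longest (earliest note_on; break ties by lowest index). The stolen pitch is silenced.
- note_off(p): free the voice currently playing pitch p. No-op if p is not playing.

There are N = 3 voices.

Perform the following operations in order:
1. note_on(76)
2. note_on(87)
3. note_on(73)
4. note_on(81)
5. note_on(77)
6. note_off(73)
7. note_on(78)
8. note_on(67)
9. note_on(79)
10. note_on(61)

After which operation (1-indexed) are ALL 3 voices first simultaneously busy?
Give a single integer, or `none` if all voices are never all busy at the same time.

Answer: 3

Derivation:
Op 1: note_on(76): voice 0 is free -> assigned | voices=[76 - -]
Op 2: note_on(87): voice 1 is free -> assigned | voices=[76 87 -]
Op 3: note_on(73): voice 2 is free -> assigned | voices=[76 87 73]
Op 4: note_on(81): all voices busy, STEAL voice 0 (pitch 76, oldest) -> assign | voices=[81 87 73]
Op 5: note_on(77): all voices busy, STEAL voice 1 (pitch 87, oldest) -> assign | voices=[81 77 73]
Op 6: note_off(73): free voice 2 | voices=[81 77 -]
Op 7: note_on(78): voice 2 is free -> assigned | voices=[81 77 78]
Op 8: note_on(67): all voices busy, STEAL voice 0 (pitch 81, oldest) -> assign | voices=[67 77 78]
Op 9: note_on(79): all voices busy, STEAL voice 1 (pitch 77, oldest) -> assign | voices=[67 79 78]
Op 10: note_on(61): all voices busy, STEAL voice 2 (pitch 78, oldest) -> assign | voices=[67 79 61]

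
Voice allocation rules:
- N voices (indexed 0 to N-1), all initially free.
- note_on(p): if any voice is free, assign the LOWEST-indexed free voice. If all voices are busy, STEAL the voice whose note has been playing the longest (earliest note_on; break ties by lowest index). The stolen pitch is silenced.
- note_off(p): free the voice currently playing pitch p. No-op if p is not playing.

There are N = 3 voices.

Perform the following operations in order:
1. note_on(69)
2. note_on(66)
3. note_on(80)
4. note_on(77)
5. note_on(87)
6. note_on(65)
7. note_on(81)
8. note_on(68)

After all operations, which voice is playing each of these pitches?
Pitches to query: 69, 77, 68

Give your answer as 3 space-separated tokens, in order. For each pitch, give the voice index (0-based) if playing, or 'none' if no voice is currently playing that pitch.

Answer: none none 1

Derivation:
Op 1: note_on(69): voice 0 is free -> assigned | voices=[69 - -]
Op 2: note_on(66): voice 1 is free -> assigned | voices=[69 66 -]
Op 3: note_on(80): voice 2 is free -> assigned | voices=[69 66 80]
Op 4: note_on(77): all voices busy, STEAL voice 0 (pitch 69, oldest) -> assign | voices=[77 66 80]
Op 5: note_on(87): all voices busy, STEAL voice 1 (pitch 66, oldest) -> assign | voices=[77 87 80]
Op 6: note_on(65): all voices busy, STEAL voice 2 (pitch 80, oldest) -> assign | voices=[77 87 65]
Op 7: note_on(81): all voices busy, STEAL voice 0 (pitch 77, oldest) -> assign | voices=[81 87 65]
Op 8: note_on(68): all voices busy, STEAL voice 1 (pitch 87, oldest) -> assign | voices=[81 68 65]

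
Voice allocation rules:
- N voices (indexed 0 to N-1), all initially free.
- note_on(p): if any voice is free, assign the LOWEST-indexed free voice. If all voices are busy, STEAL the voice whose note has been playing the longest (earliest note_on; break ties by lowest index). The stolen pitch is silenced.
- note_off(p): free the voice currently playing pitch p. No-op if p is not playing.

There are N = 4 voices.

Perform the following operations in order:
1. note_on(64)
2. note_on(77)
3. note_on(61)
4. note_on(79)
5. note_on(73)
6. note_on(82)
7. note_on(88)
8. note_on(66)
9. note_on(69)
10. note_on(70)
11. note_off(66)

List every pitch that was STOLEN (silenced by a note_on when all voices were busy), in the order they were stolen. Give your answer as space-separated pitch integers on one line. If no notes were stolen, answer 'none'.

Op 1: note_on(64): voice 0 is free -> assigned | voices=[64 - - -]
Op 2: note_on(77): voice 1 is free -> assigned | voices=[64 77 - -]
Op 3: note_on(61): voice 2 is free -> assigned | voices=[64 77 61 -]
Op 4: note_on(79): voice 3 is free -> assigned | voices=[64 77 61 79]
Op 5: note_on(73): all voices busy, STEAL voice 0 (pitch 64, oldest) -> assign | voices=[73 77 61 79]
Op 6: note_on(82): all voices busy, STEAL voice 1 (pitch 77, oldest) -> assign | voices=[73 82 61 79]
Op 7: note_on(88): all voices busy, STEAL voice 2 (pitch 61, oldest) -> assign | voices=[73 82 88 79]
Op 8: note_on(66): all voices busy, STEAL voice 3 (pitch 79, oldest) -> assign | voices=[73 82 88 66]
Op 9: note_on(69): all voices busy, STEAL voice 0 (pitch 73, oldest) -> assign | voices=[69 82 88 66]
Op 10: note_on(70): all voices busy, STEAL voice 1 (pitch 82, oldest) -> assign | voices=[69 70 88 66]
Op 11: note_off(66): free voice 3 | voices=[69 70 88 -]

Answer: 64 77 61 79 73 82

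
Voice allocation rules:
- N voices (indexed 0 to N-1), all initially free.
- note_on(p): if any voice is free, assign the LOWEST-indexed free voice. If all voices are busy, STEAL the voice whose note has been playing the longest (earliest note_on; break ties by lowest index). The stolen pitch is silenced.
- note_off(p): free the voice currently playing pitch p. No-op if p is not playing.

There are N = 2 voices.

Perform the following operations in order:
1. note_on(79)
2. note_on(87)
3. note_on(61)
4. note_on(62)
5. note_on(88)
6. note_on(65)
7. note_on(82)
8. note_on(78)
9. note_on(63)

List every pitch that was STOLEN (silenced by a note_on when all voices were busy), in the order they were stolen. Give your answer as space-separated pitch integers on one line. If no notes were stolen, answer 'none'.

Op 1: note_on(79): voice 0 is free -> assigned | voices=[79 -]
Op 2: note_on(87): voice 1 is free -> assigned | voices=[79 87]
Op 3: note_on(61): all voices busy, STEAL voice 0 (pitch 79, oldest) -> assign | voices=[61 87]
Op 4: note_on(62): all voices busy, STEAL voice 1 (pitch 87, oldest) -> assign | voices=[61 62]
Op 5: note_on(88): all voices busy, STEAL voice 0 (pitch 61, oldest) -> assign | voices=[88 62]
Op 6: note_on(65): all voices busy, STEAL voice 1 (pitch 62, oldest) -> assign | voices=[88 65]
Op 7: note_on(82): all voices busy, STEAL voice 0 (pitch 88, oldest) -> assign | voices=[82 65]
Op 8: note_on(78): all voices busy, STEAL voice 1 (pitch 65, oldest) -> assign | voices=[82 78]
Op 9: note_on(63): all voices busy, STEAL voice 0 (pitch 82, oldest) -> assign | voices=[63 78]

Answer: 79 87 61 62 88 65 82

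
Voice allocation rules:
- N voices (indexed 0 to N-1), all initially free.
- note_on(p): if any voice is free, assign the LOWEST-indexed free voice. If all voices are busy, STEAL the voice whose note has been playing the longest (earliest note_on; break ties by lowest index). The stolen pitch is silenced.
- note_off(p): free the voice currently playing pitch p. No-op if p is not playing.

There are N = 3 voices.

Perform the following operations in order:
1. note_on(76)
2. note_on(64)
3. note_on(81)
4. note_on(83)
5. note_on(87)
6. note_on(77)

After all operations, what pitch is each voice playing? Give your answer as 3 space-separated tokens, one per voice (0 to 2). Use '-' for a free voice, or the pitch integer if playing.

Answer: 83 87 77

Derivation:
Op 1: note_on(76): voice 0 is free -> assigned | voices=[76 - -]
Op 2: note_on(64): voice 1 is free -> assigned | voices=[76 64 -]
Op 3: note_on(81): voice 2 is free -> assigned | voices=[76 64 81]
Op 4: note_on(83): all voices busy, STEAL voice 0 (pitch 76, oldest) -> assign | voices=[83 64 81]
Op 5: note_on(87): all voices busy, STEAL voice 1 (pitch 64, oldest) -> assign | voices=[83 87 81]
Op 6: note_on(77): all voices busy, STEAL voice 2 (pitch 81, oldest) -> assign | voices=[83 87 77]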